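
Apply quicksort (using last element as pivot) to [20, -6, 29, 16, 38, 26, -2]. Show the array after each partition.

Partition 1: pivot=-2 at index 1 -> [-6, -2, 29, 16, 38, 26, 20]
Partition 2: pivot=20 at index 3 -> [-6, -2, 16, 20, 38, 26, 29]
Partition 3: pivot=29 at index 5 -> [-6, -2, 16, 20, 26, 29, 38]


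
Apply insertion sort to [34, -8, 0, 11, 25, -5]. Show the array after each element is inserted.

First element 34 is already 'sorted'
Insert -8: shifted 1 elements -> [-8, 34, 0, 11, 25, -5]
Insert 0: shifted 1 elements -> [-8, 0, 34, 11, 25, -5]
Insert 11: shifted 1 elements -> [-8, 0, 11, 34, 25, -5]
Insert 25: shifted 1 elements -> [-8, 0, 11, 25, 34, -5]
Insert -5: shifted 4 elements -> [-8, -5, 0, 11, 25, 34]


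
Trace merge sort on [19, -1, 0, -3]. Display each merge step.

Divide and conquer:
  Merge [19] + [-1] -> [-1, 19]
  Merge [0] + [-3] -> [-3, 0]
  Merge [-1, 19] + [-3, 0] -> [-3, -1, 0, 19]


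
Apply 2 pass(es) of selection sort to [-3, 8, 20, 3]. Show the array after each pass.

Pass 1: Select minimum -3 at index 0, swap -> [-3, 8, 20, 3]
Pass 2: Select minimum 3 at index 3, swap -> [-3, 3, 20, 8]


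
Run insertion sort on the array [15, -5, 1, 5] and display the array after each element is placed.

First element 15 is already 'sorted'
Insert -5: shifted 1 elements -> [-5, 15, 1, 5]
Insert 1: shifted 1 elements -> [-5, 1, 15, 5]
Insert 5: shifted 1 elements -> [-5, 1, 5, 15]


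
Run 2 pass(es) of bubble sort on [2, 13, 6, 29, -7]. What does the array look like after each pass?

After pass 1: [2, 6, 13, -7, 29] (2 swaps)
After pass 2: [2, 6, -7, 13, 29] (1 swaps)
Total swaps: 3


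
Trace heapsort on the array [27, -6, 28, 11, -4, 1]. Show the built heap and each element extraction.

Build heap: [28, 11, 27, -6, -4, 1]
Extract 28: [27, 11, 1, -6, -4, 28]
Extract 27: [11, -4, 1, -6, 27, 28]
Extract 11: [1, -4, -6, 11, 27, 28]
Extract 1: [-4, -6, 1, 11, 27, 28]
Extract -4: [-6, -4, 1, 11, 27, 28]


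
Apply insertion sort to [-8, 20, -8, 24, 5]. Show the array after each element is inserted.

First element -8 is already 'sorted'
Insert 20: shifted 0 elements -> [-8, 20, -8, 24, 5]
Insert -8: shifted 1 elements -> [-8, -8, 20, 24, 5]
Insert 24: shifted 0 elements -> [-8, -8, 20, 24, 5]
Insert 5: shifted 2 elements -> [-8, -8, 5, 20, 24]


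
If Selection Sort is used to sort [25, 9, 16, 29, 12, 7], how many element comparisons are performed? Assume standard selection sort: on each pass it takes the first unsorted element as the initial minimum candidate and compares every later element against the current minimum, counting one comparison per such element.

Pass 1: scan indices 1..5 for the minimum = 5 comparison(s); min is 7, place at index 0 -> [7, 9, 16, 29, 12, 25]
Pass 2: scan indices 2..5 for the minimum = 4 comparison(s); min is 9, place at index 1 -> [7, 9, 16, 29, 12, 25]
Pass 3: scan indices 3..5 for the minimum = 3 comparison(s); min is 12, place at index 2 -> [7, 9, 12, 29, 16, 25]
Pass 4: scan indices 4..5 for the minimum = 2 comparison(s); min is 16, place at index 3 -> [7, 9, 12, 16, 29, 25]
Pass 5: scan indices 5..5 for the minimum = 1 comparison(s); min is 25, place at index 4 -> [7, 9, 12, 16, 25, 29]
Selection sort always scans the whole unsorted suffix, so the count is (n-1) + (n-2) + ... + 1 = n(n-1)/2 = 6*5/2 = 15 regardless of the input order.
Total comparisons: 5 + 4 + 3 + 2 + 1 = 15


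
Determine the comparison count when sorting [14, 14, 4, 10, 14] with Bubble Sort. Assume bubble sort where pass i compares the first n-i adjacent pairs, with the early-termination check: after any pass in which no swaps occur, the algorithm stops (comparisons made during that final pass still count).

Pass 1: compare adjacent pairs (0,1)..(3,4) = 4 comparison(s), 2 swap(s) -> [14, 4, 10, 14, 14]
Pass 2: compare adjacent pairs (0,1)..(2,3) = 3 comparison(s), 2 swap(s) -> [4, 10, 14, 14, 14]
Pass 3: compare adjacent pairs (0,1)..(1,2) = 2 comparison(s), 0 swap(s) -> [4, 10, 14, 14, 14]
No swaps in this pass, so bubble sort stops here.
Total comparisons: 4 + 3 + 2 = 9


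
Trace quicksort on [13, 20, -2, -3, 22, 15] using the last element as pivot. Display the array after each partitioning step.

Partition 1: pivot=15 at index 3 -> [13, -2, -3, 15, 22, 20]
Partition 2: pivot=-3 at index 0 -> [-3, -2, 13, 15, 22, 20]
Partition 3: pivot=13 at index 2 -> [-3, -2, 13, 15, 22, 20]
Partition 4: pivot=20 at index 4 -> [-3, -2, 13, 15, 20, 22]


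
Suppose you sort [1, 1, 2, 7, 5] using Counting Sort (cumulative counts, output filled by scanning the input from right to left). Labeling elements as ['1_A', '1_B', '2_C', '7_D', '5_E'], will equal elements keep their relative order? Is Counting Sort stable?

Trace Counting Sort on the labeled array (the key is the number; the letter only tracks identity):
  Counts for values 0..7: [0, 2, 1, 0, 0, 1, 0, 1]
  Cumulative counts: [0, 2, 3, 3, 3, 4, 4, 5]
  Scan right to left: place 5_E at output index 3
  Scan right to left: place 7_D at output index 4
  Scan right to left: place 2_C at output index 2
  Scan right to left: place 1_B at output index 1
  Scan right to left: place 1_A at output index 0
  Output: [1_A, 1_B, 2_C, 5_E, 7_D]
Equal keys:
  value 1: originally 1_A, 1_B; after sorting 1_A, 1_B -> order preserved
All equal keys kept their original relative order. Counting Sort is stable: scanning the input right to left with decreasing cumulative counts places later duplicates at later output positions.
Answer: Stable


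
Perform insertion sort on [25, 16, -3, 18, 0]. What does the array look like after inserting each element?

First element 25 is already 'sorted'
Insert 16: shifted 1 elements -> [16, 25, -3, 18, 0]
Insert -3: shifted 2 elements -> [-3, 16, 25, 18, 0]
Insert 18: shifted 1 elements -> [-3, 16, 18, 25, 0]
Insert 0: shifted 3 elements -> [-3, 0, 16, 18, 25]


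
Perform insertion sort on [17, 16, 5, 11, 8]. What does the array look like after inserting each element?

First element 17 is already 'sorted'
Insert 16: shifted 1 elements -> [16, 17, 5, 11, 8]
Insert 5: shifted 2 elements -> [5, 16, 17, 11, 8]
Insert 11: shifted 2 elements -> [5, 11, 16, 17, 8]
Insert 8: shifted 3 elements -> [5, 8, 11, 16, 17]


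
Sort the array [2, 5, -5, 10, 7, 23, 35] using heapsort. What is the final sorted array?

Build heap: [35, 10, 23, 5, 7, 2, -5]
Extract 35: [23, 10, 2, 5, 7, -5, 35]
Extract 23: [10, 7, 2, 5, -5, 23, 35]
Extract 10: [7, 5, 2, -5, 10, 23, 35]
Extract 7: [5, -5, 2, 7, 10, 23, 35]
Extract 5: [2, -5, 5, 7, 10, 23, 35]
Extract 2: [-5, 2, 5, 7, 10, 23, 35]


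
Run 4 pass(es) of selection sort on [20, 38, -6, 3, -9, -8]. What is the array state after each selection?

Pass 1: Select minimum -9 at index 4, swap -> [-9, 38, -6, 3, 20, -8]
Pass 2: Select minimum -8 at index 5, swap -> [-9, -8, -6, 3, 20, 38]
Pass 3: Select minimum -6 at index 2, swap -> [-9, -8, -6, 3, 20, 38]
Pass 4: Select minimum 3 at index 3, swap -> [-9, -8, -6, 3, 20, 38]


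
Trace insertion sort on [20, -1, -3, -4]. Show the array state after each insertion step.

First element 20 is already 'sorted'
Insert -1: shifted 1 elements -> [-1, 20, -3, -4]
Insert -3: shifted 2 elements -> [-3, -1, 20, -4]
Insert -4: shifted 3 elements -> [-4, -3, -1, 20]


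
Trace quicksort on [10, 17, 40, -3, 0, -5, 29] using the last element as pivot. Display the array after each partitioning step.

Partition 1: pivot=29 at index 5 -> [10, 17, -3, 0, -5, 29, 40]
Partition 2: pivot=-5 at index 0 -> [-5, 17, -3, 0, 10, 29, 40]
Partition 3: pivot=10 at index 3 -> [-5, -3, 0, 10, 17, 29, 40]
Partition 4: pivot=0 at index 2 -> [-5, -3, 0, 10, 17, 29, 40]


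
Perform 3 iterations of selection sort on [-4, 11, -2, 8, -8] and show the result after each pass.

Pass 1: Select minimum -8 at index 4, swap -> [-8, 11, -2, 8, -4]
Pass 2: Select minimum -4 at index 4, swap -> [-8, -4, -2, 8, 11]
Pass 3: Select minimum -2 at index 2, swap -> [-8, -4, -2, 8, 11]


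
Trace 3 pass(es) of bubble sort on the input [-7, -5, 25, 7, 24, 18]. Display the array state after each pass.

After pass 1: [-7, -5, 7, 24, 18, 25] (3 swaps)
After pass 2: [-7, -5, 7, 18, 24, 25] (1 swaps)
After pass 3: [-7, -5, 7, 18, 24, 25] (0 swaps)
Total swaps: 4


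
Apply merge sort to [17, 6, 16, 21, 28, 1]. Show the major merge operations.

Divide and conquer:
  Merge [6] + [16] -> [6, 16]
  Merge [17] + [6, 16] -> [6, 16, 17]
  Merge [28] + [1] -> [1, 28]
  Merge [21] + [1, 28] -> [1, 21, 28]
  Merge [6, 16, 17] + [1, 21, 28] -> [1, 6, 16, 17, 21, 28]


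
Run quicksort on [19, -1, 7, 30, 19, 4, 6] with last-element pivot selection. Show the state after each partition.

Partition 1: pivot=6 at index 2 -> [-1, 4, 6, 30, 19, 19, 7]
Partition 2: pivot=4 at index 1 -> [-1, 4, 6, 30, 19, 19, 7]
Partition 3: pivot=7 at index 3 -> [-1, 4, 6, 7, 19, 19, 30]
Partition 4: pivot=30 at index 6 -> [-1, 4, 6, 7, 19, 19, 30]
Partition 5: pivot=19 at index 5 -> [-1, 4, 6, 7, 19, 19, 30]


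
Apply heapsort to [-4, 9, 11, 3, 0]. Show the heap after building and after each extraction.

Build heap: [11, 9, -4, 3, 0]
Extract 11: [9, 3, -4, 0, 11]
Extract 9: [3, 0, -4, 9, 11]
Extract 3: [0, -4, 3, 9, 11]
Extract 0: [-4, 0, 3, 9, 11]


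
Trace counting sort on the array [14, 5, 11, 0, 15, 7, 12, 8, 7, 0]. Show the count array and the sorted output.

Count array: [2, 0, 0, 0, 0, 1, 0, 2, 1, 0, 0, 1, 1, 0, 1, 1]
(count[i] = number of elements equal to i)
Cumulative count: [2, 2, 2, 2, 2, 3, 3, 5, 6, 6, 6, 7, 8, 8, 9, 10]
Sorted: [0, 0, 5, 7, 7, 8, 11, 12, 14, 15]


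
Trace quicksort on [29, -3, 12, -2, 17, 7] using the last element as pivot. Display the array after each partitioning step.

Partition 1: pivot=7 at index 2 -> [-3, -2, 7, 29, 17, 12]
Partition 2: pivot=-2 at index 1 -> [-3, -2, 7, 29, 17, 12]
Partition 3: pivot=12 at index 3 -> [-3, -2, 7, 12, 17, 29]
Partition 4: pivot=29 at index 5 -> [-3, -2, 7, 12, 17, 29]


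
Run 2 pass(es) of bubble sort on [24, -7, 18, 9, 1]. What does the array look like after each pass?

After pass 1: [-7, 18, 9, 1, 24] (4 swaps)
After pass 2: [-7, 9, 1, 18, 24] (2 swaps)
Total swaps: 6


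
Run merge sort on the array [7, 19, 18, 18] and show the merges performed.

Divide and conquer:
  Merge [7] + [19] -> [7, 19]
  Merge [18] + [18] -> [18, 18]
  Merge [7, 19] + [18, 18] -> [7, 18, 18, 19]


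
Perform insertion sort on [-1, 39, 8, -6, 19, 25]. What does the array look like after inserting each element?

First element -1 is already 'sorted'
Insert 39: shifted 0 elements -> [-1, 39, 8, -6, 19, 25]
Insert 8: shifted 1 elements -> [-1, 8, 39, -6, 19, 25]
Insert -6: shifted 3 elements -> [-6, -1, 8, 39, 19, 25]
Insert 19: shifted 1 elements -> [-6, -1, 8, 19, 39, 25]
Insert 25: shifted 1 elements -> [-6, -1, 8, 19, 25, 39]


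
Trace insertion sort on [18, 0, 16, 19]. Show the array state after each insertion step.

First element 18 is already 'sorted'
Insert 0: shifted 1 elements -> [0, 18, 16, 19]
Insert 16: shifted 1 elements -> [0, 16, 18, 19]
Insert 19: shifted 0 elements -> [0, 16, 18, 19]


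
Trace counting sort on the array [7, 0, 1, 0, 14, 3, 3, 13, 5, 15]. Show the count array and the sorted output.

Count array: [2, 1, 0, 2, 0, 1, 0, 1, 0, 0, 0, 0, 0, 1, 1, 1]
(count[i] = number of elements equal to i)
Cumulative count: [2, 3, 3, 5, 5, 6, 6, 7, 7, 7, 7, 7, 7, 8, 9, 10]
Sorted: [0, 0, 1, 3, 3, 5, 7, 13, 14, 15]


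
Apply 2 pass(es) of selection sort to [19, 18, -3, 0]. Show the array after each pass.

Pass 1: Select minimum -3 at index 2, swap -> [-3, 18, 19, 0]
Pass 2: Select minimum 0 at index 3, swap -> [-3, 0, 19, 18]


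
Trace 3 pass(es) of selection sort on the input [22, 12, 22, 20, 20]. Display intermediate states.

Pass 1: Select minimum 12 at index 1, swap -> [12, 22, 22, 20, 20]
Pass 2: Select minimum 20 at index 3, swap -> [12, 20, 22, 22, 20]
Pass 3: Select minimum 20 at index 4, swap -> [12, 20, 20, 22, 22]


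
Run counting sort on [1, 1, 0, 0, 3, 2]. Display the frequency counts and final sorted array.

Count array: [2, 2, 1, 1]
(count[i] = number of elements equal to i)
Cumulative count: [2, 4, 5, 6]
Sorted: [0, 0, 1, 1, 2, 3]


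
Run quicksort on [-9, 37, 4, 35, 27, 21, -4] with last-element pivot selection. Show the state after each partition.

Partition 1: pivot=-4 at index 1 -> [-9, -4, 4, 35, 27, 21, 37]
Partition 2: pivot=37 at index 6 -> [-9, -4, 4, 35, 27, 21, 37]
Partition 3: pivot=21 at index 3 -> [-9, -4, 4, 21, 27, 35, 37]
Partition 4: pivot=35 at index 5 -> [-9, -4, 4, 21, 27, 35, 37]


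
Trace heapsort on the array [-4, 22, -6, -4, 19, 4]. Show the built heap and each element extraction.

Build heap: [22, 19, 4, -4, -4, -6]
Extract 22: [19, -4, 4, -6, -4, 22]
Extract 19: [4, -4, -4, -6, 19, 22]
Extract 4: [-4, -6, -4, 4, 19, 22]
Extract -4: [-4, -6, -4, 4, 19, 22]
Extract -4: [-6, -4, -4, 4, 19, 22]


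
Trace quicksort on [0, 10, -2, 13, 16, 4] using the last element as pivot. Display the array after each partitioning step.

Partition 1: pivot=4 at index 2 -> [0, -2, 4, 13, 16, 10]
Partition 2: pivot=-2 at index 0 -> [-2, 0, 4, 13, 16, 10]
Partition 3: pivot=10 at index 3 -> [-2, 0, 4, 10, 16, 13]
Partition 4: pivot=13 at index 4 -> [-2, 0, 4, 10, 13, 16]


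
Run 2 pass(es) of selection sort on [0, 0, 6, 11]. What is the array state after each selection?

Pass 1: Select minimum 0 at index 0, swap -> [0, 0, 6, 11]
Pass 2: Select minimum 0 at index 1, swap -> [0, 0, 6, 11]


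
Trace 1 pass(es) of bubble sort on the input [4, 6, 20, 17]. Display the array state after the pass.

After pass 1: [4, 6, 17, 20] (1 swaps)
Total swaps: 1


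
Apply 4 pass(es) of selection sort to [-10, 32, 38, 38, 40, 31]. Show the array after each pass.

Pass 1: Select minimum -10 at index 0, swap -> [-10, 32, 38, 38, 40, 31]
Pass 2: Select minimum 31 at index 5, swap -> [-10, 31, 38, 38, 40, 32]
Pass 3: Select minimum 32 at index 5, swap -> [-10, 31, 32, 38, 40, 38]
Pass 4: Select minimum 38 at index 3, swap -> [-10, 31, 32, 38, 40, 38]


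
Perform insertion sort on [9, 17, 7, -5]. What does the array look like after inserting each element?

First element 9 is already 'sorted'
Insert 17: shifted 0 elements -> [9, 17, 7, -5]
Insert 7: shifted 2 elements -> [7, 9, 17, -5]
Insert -5: shifted 3 elements -> [-5, 7, 9, 17]


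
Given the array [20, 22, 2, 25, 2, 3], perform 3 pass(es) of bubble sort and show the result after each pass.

After pass 1: [20, 2, 22, 2, 3, 25] (3 swaps)
After pass 2: [2, 20, 2, 3, 22, 25] (3 swaps)
After pass 3: [2, 2, 3, 20, 22, 25] (2 swaps)
Total swaps: 8


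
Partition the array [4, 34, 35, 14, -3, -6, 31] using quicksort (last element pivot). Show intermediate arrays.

Partition 1: pivot=31 at index 4 -> [4, 14, -3, -6, 31, 34, 35]
Partition 2: pivot=-6 at index 0 -> [-6, 14, -3, 4, 31, 34, 35]
Partition 3: pivot=4 at index 2 -> [-6, -3, 4, 14, 31, 34, 35]
Partition 4: pivot=35 at index 6 -> [-6, -3, 4, 14, 31, 34, 35]


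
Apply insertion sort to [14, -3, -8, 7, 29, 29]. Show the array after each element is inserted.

First element 14 is already 'sorted'
Insert -3: shifted 1 elements -> [-3, 14, -8, 7, 29, 29]
Insert -8: shifted 2 elements -> [-8, -3, 14, 7, 29, 29]
Insert 7: shifted 1 elements -> [-8, -3, 7, 14, 29, 29]
Insert 29: shifted 0 elements -> [-8, -3, 7, 14, 29, 29]
Insert 29: shifted 0 elements -> [-8, -3, 7, 14, 29, 29]


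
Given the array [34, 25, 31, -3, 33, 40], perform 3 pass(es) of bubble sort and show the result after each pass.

After pass 1: [25, 31, -3, 33, 34, 40] (4 swaps)
After pass 2: [25, -3, 31, 33, 34, 40] (1 swaps)
After pass 3: [-3, 25, 31, 33, 34, 40] (1 swaps)
Total swaps: 6


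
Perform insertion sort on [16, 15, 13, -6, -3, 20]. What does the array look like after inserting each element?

First element 16 is already 'sorted'
Insert 15: shifted 1 elements -> [15, 16, 13, -6, -3, 20]
Insert 13: shifted 2 elements -> [13, 15, 16, -6, -3, 20]
Insert -6: shifted 3 elements -> [-6, 13, 15, 16, -3, 20]
Insert -3: shifted 3 elements -> [-6, -3, 13, 15, 16, 20]
Insert 20: shifted 0 elements -> [-6, -3, 13, 15, 16, 20]


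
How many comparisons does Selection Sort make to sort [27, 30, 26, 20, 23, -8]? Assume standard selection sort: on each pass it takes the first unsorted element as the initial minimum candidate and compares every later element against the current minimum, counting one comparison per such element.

Pass 1: scan indices 1..5 for the minimum = 5 comparison(s); min is -8, place at index 0 -> [-8, 30, 26, 20, 23, 27]
Pass 2: scan indices 2..5 for the minimum = 4 comparison(s); min is 20, place at index 1 -> [-8, 20, 26, 30, 23, 27]
Pass 3: scan indices 3..5 for the minimum = 3 comparison(s); min is 23, place at index 2 -> [-8, 20, 23, 30, 26, 27]
Pass 4: scan indices 4..5 for the minimum = 2 comparison(s); min is 26, place at index 3 -> [-8, 20, 23, 26, 30, 27]
Pass 5: scan indices 5..5 for the minimum = 1 comparison(s); min is 27, place at index 4 -> [-8, 20, 23, 26, 27, 30]
Selection sort always scans the whole unsorted suffix, so the count is (n-1) + (n-2) + ... + 1 = n(n-1)/2 = 6*5/2 = 15 regardless of the input order.
Total comparisons: 5 + 4 + 3 + 2 + 1 = 15


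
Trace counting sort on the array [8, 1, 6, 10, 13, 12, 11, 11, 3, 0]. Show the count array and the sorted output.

Count array: [1, 1, 0, 1, 0, 0, 1, 0, 1, 0, 1, 2, 1, 1]
(count[i] = number of elements equal to i)
Cumulative count: [1, 2, 2, 3, 3, 3, 4, 4, 5, 5, 6, 8, 9, 10]
Sorted: [0, 1, 3, 6, 8, 10, 11, 11, 12, 13]


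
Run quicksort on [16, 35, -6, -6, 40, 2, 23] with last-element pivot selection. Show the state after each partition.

Partition 1: pivot=23 at index 4 -> [16, -6, -6, 2, 23, 35, 40]
Partition 2: pivot=2 at index 2 -> [-6, -6, 2, 16, 23, 35, 40]
Partition 3: pivot=-6 at index 1 -> [-6, -6, 2, 16, 23, 35, 40]
Partition 4: pivot=40 at index 6 -> [-6, -6, 2, 16, 23, 35, 40]


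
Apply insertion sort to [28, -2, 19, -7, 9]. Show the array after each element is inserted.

First element 28 is already 'sorted'
Insert -2: shifted 1 elements -> [-2, 28, 19, -7, 9]
Insert 19: shifted 1 elements -> [-2, 19, 28, -7, 9]
Insert -7: shifted 3 elements -> [-7, -2, 19, 28, 9]
Insert 9: shifted 2 elements -> [-7, -2, 9, 19, 28]


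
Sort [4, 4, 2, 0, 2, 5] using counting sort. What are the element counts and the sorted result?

Count array: [1, 0, 2, 0, 2, 1]
(count[i] = number of elements equal to i)
Cumulative count: [1, 1, 3, 3, 5, 6]
Sorted: [0, 2, 2, 4, 4, 5]


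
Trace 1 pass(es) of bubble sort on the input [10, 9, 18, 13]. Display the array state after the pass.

After pass 1: [9, 10, 13, 18] (2 swaps)
Total swaps: 2


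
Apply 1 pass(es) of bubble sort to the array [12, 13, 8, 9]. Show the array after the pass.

After pass 1: [12, 8, 9, 13] (2 swaps)
Total swaps: 2


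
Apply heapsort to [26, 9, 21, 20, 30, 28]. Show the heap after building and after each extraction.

Build heap: [30, 26, 28, 20, 9, 21]
Extract 30: [28, 26, 21, 20, 9, 30]
Extract 28: [26, 20, 21, 9, 28, 30]
Extract 26: [21, 20, 9, 26, 28, 30]
Extract 21: [20, 9, 21, 26, 28, 30]
Extract 20: [9, 20, 21, 26, 28, 30]


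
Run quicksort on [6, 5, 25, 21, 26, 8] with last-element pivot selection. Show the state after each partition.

Partition 1: pivot=8 at index 2 -> [6, 5, 8, 21, 26, 25]
Partition 2: pivot=5 at index 0 -> [5, 6, 8, 21, 26, 25]
Partition 3: pivot=25 at index 4 -> [5, 6, 8, 21, 25, 26]


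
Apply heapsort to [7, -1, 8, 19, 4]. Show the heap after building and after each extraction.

Build heap: [19, 7, 8, -1, 4]
Extract 19: [8, 7, 4, -1, 19]
Extract 8: [7, -1, 4, 8, 19]
Extract 7: [4, -1, 7, 8, 19]
Extract 4: [-1, 4, 7, 8, 19]


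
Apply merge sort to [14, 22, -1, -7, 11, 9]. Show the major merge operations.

Divide and conquer:
  Merge [22] + [-1] -> [-1, 22]
  Merge [14] + [-1, 22] -> [-1, 14, 22]
  Merge [11] + [9] -> [9, 11]
  Merge [-7] + [9, 11] -> [-7, 9, 11]
  Merge [-1, 14, 22] + [-7, 9, 11] -> [-7, -1, 9, 11, 14, 22]


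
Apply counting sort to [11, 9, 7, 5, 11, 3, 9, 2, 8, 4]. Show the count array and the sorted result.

Count array: [0, 0, 1, 1, 1, 1, 0, 1, 1, 2, 0, 2]
(count[i] = number of elements equal to i)
Cumulative count: [0, 0, 1, 2, 3, 4, 4, 5, 6, 8, 8, 10]
Sorted: [2, 3, 4, 5, 7, 8, 9, 9, 11, 11]


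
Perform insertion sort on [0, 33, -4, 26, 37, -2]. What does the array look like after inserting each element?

First element 0 is already 'sorted'
Insert 33: shifted 0 elements -> [0, 33, -4, 26, 37, -2]
Insert -4: shifted 2 elements -> [-4, 0, 33, 26, 37, -2]
Insert 26: shifted 1 elements -> [-4, 0, 26, 33, 37, -2]
Insert 37: shifted 0 elements -> [-4, 0, 26, 33, 37, -2]
Insert -2: shifted 4 elements -> [-4, -2, 0, 26, 33, 37]


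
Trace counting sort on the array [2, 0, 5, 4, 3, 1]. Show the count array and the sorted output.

Count array: [1, 1, 1, 1, 1, 1]
(count[i] = number of elements equal to i)
Cumulative count: [1, 2, 3, 4, 5, 6]
Sorted: [0, 1, 2, 3, 4, 5]


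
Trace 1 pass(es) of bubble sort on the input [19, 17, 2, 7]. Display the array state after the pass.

After pass 1: [17, 2, 7, 19] (3 swaps)
Total swaps: 3


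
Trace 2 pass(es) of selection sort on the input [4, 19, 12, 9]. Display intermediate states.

Pass 1: Select minimum 4 at index 0, swap -> [4, 19, 12, 9]
Pass 2: Select minimum 9 at index 3, swap -> [4, 9, 12, 19]


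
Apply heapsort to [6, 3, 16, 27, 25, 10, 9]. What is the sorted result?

Build heap: [27, 25, 16, 3, 6, 10, 9]
Extract 27: [25, 9, 16, 3, 6, 10, 27]
Extract 25: [16, 9, 10, 3, 6, 25, 27]
Extract 16: [10, 9, 6, 3, 16, 25, 27]
Extract 10: [9, 3, 6, 10, 16, 25, 27]
Extract 9: [6, 3, 9, 10, 16, 25, 27]
Extract 6: [3, 6, 9, 10, 16, 25, 27]


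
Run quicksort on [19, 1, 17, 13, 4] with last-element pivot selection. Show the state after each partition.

Partition 1: pivot=4 at index 1 -> [1, 4, 17, 13, 19]
Partition 2: pivot=19 at index 4 -> [1, 4, 17, 13, 19]
Partition 3: pivot=13 at index 2 -> [1, 4, 13, 17, 19]


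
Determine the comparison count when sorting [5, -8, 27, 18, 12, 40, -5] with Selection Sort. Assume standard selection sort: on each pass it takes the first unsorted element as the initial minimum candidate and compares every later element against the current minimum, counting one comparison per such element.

Pass 1: scan indices 1..6 for the minimum = 6 comparison(s); min is -8, place at index 0 -> [-8, 5, 27, 18, 12, 40, -5]
Pass 2: scan indices 2..6 for the minimum = 5 comparison(s); min is -5, place at index 1 -> [-8, -5, 27, 18, 12, 40, 5]
Pass 3: scan indices 3..6 for the minimum = 4 comparison(s); min is 5, place at index 2 -> [-8, -5, 5, 18, 12, 40, 27]
Pass 4: scan indices 4..6 for the minimum = 3 comparison(s); min is 12, place at index 3 -> [-8, -5, 5, 12, 18, 40, 27]
Pass 5: scan indices 5..6 for the minimum = 2 comparison(s); min is 18, place at index 4 -> [-8, -5, 5, 12, 18, 40, 27]
Pass 6: scan indices 6..6 for the minimum = 1 comparison(s); min is 27, place at index 5 -> [-8, -5, 5, 12, 18, 27, 40]
Selection sort always scans the whole unsorted suffix, so the count is (n-1) + (n-2) + ... + 1 = n(n-1)/2 = 7*6/2 = 21 regardless of the input order.
Total comparisons: 6 + 5 + 4 + 3 + 2 + 1 = 21


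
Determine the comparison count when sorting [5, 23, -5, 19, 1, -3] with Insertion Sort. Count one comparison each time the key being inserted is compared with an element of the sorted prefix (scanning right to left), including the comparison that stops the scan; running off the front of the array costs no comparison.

Insert 23: 5 <= 23 (stop) = 1 comparison(s) -> [5, 23, -5, 19, 1, -3]
Insert -5: 23 > -5 (shift), 5 > -5 (shift), reached front = 2 comparison(s) -> [-5, 5, 23, 19, 1, -3]
Insert 19: 23 > 19 (shift), 5 <= 19 (stop) = 2 comparison(s) -> [-5, 5, 19, 23, 1, -3]
Insert 1: 23 > 1 (shift), 19 > 1 (shift), 5 > 1 (shift), -5 <= 1 (stop) = 4 comparison(s) -> [-5, 1, 5, 19, 23, -3]
Insert -3: 23 > -3 (shift), 19 > -3 (shift), 5 > -3 (shift), 1 > -3 (shift), -5 <= -3 (stop) = 5 comparison(s) -> [-5, -3, 1, 5, 19, 23]
Total comparisons: 1 + 2 + 2 + 4 + 5 = 14


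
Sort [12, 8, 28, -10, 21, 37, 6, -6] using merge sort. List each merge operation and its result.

Divide and conquer:
  Merge [12] + [8] -> [8, 12]
  Merge [28] + [-10] -> [-10, 28]
  Merge [8, 12] + [-10, 28] -> [-10, 8, 12, 28]
  Merge [21] + [37] -> [21, 37]
  Merge [6] + [-6] -> [-6, 6]
  Merge [21, 37] + [-6, 6] -> [-6, 6, 21, 37]
  Merge [-10, 8, 12, 28] + [-6, 6, 21, 37] -> [-10, -6, 6, 8, 12, 21, 28, 37]


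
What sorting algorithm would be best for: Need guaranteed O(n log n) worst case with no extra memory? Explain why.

Best choice: Heapsort
Reason: Heapsort is O(n log n) worst case and sorts in-place; quicksort can degrade to O(n^2)


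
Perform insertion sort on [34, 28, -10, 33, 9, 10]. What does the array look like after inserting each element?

First element 34 is already 'sorted'
Insert 28: shifted 1 elements -> [28, 34, -10, 33, 9, 10]
Insert -10: shifted 2 elements -> [-10, 28, 34, 33, 9, 10]
Insert 33: shifted 1 elements -> [-10, 28, 33, 34, 9, 10]
Insert 9: shifted 3 elements -> [-10, 9, 28, 33, 34, 10]
Insert 10: shifted 3 elements -> [-10, 9, 10, 28, 33, 34]


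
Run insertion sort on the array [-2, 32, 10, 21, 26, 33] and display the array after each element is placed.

First element -2 is already 'sorted'
Insert 32: shifted 0 elements -> [-2, 32, 10, 21, 26, 33]
Insert 10: shifted 1 elements -> [-2, 10, 32, 21, 26, 33]
Insert 21: shifted 1 elements -> [-2, 10, 21, 32, 26, 33]
Insert 26: shifted 1 elements -> [-2, 10, 21, 26, 32, 33]
Insert 33: shifted 0 elements -> [-2, 10, 21, 26, 32, 33]


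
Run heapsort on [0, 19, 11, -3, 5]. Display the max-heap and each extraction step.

Build heap: [19, 5, 11, -3, 0]
Extract 19: [11, 5, 0, -3, 19]
Extract 11: [5, -3, 0, 11, 19]
Extract 5: [0, -3, 5, 11, 19]
Extract 0: [-3, 0, 5, 11, 19]


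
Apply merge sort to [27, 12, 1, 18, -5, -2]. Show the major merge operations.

Divide and conquer:
  Merge [12] + [1] -> [1, 12]
  Merge [27] + [1, 12] -> [1, 12, 27]
  Merge [-5] + [-2] -> [-5, -2]
  Merge [18] + [-5, -2] -> [-5, -2, 18]
  Merge [1, 12, 27] + [-5, -2, 18] -> [-5, -2, 1, 12, 18, 27]


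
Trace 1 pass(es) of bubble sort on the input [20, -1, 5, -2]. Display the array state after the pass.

After pass 1: [-1, 5, -2, 20] (3 swaps)
Total swaps: 3


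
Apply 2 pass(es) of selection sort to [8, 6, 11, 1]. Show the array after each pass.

Pass 1: Select minimum 1 at index 3, swap -> [1, 6, 11, 8]
Pass 2: Select minimum 6 at index 1, swap -> [1, 6, 11, 8]


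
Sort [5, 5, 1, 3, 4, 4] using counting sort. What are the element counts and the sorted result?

Count array: [0, 1, 0, 1, 2, 2]
(count[i] = number of elements equal to i)
Cumulative count: [0, 1, 1, 2, 4, 6]
Sorted: [1, 3, 4, 4, 5, 5]


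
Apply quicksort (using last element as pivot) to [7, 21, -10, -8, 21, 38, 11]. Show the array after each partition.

Partition 1: pivot=11 at index 3 -> [7, -10, -8, 11, 21, 38, 21]
Partition 2: pivot=-8 at index 1 -> [-10, -8, 7, 11, 21, 38, 21]
Partition 3: pivot=21 at index 5 -> [-10, -8, 7, 11, 21, 21, 38]


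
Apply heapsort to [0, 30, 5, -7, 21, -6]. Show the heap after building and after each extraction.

Build heap: [30, 21, 5, -7, 0, -6]
Extract 30: [21, 0, 5, -7, -6, 30]
Extract 21: [5, 0, -6, -7, 21, 30]
Extract 5: [0, -7, -6, 5, 21, 30]
Extract 0: [-6, -7, 0, 5, 21, 30]
Extract -6: [-7, -6, 0, 5, 21, 30]


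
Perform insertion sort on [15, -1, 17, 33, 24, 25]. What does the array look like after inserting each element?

First element 15 is already 'sorted'
Insert -1: shifted 1 elements -> [-1, 15, 17, 33, 24, 25]
Insert 17: shifted 0 elements -> [-1, 15, 17, 33, 24, 25]
Insert 33: shifted 0 elements -> [-1, 15, 17, 33, 24, 25]
Insert 24: shifted 1 elements -> [-1, 15, 17, 24, 33, 25]
Insert 25: shifted 1 elements -> [-1, 15, 17, 24, 25, 33]


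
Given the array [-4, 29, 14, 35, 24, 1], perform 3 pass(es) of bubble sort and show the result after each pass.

After pass 1: [-4, 14, 29, 24, 1, 35] (3 swaps)
After pass 2: [-4, 14, 24, 1, 29, 35] (2 swaps)
After pass 3: [-4, 14, 1, 24, 29, 35] (1 swaps)
Total swaps: 6


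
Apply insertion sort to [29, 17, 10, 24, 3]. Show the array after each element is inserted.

First element 29 is already 'sorted'
Insert 17: shifted 1 elements -> [17, 29, 10, 24, 3]
Insert 10: shifted 2 elements -> [10, 17, 29, 24, 3]
Insert 24: shifted 1 elements -> [10, 17, 24, 29, 3]
Insert 3: shifted 4 elements -> [3, 10, 17, 24, 29]


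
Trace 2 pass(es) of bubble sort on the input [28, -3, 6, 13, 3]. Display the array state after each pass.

After pass 1: [-3, 6, 13, 3, 28] (4 swaps)
After pass 2: [-3, 6, 3, 13, 28] (1 swaps)
Total swaps: 5


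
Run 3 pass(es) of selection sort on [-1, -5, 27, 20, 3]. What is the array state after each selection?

Pass 1: Select minimum -5 at index 1, swap -> [-5, -1, 27, 20, 3]
Pass 2: Select minimum -1 at index 1, swap -> [-5, -1, 27, 20, 3]
Pass 3: Select minimum 3 at index 4, swap -> [-5, -1, 3, 20, 27]


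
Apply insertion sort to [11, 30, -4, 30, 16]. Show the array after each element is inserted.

First element 11 is already 'sorted'
Insert 30: shifted 0 elements -> [11, 30, -4, 30, 16]
Insert -4: shifted 2 elements -> [-4, 11, 30, 30, 16]
Insert 30: shifted 0 elements -> [-4, 11, 30, 30, 16]
Insert 16: shifted 2 elements -> [-4, 11, 16, 30, 30]


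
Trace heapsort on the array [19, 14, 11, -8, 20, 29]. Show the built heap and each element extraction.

Build heap: [29, 20, 19, -8, 14, 11]
Extract 29: [20, 14, 19, -8, 11, 29]
Extract 20: [19, 14, 11, -8, 20, 29]
Extract 19: [14, -8, 11, 19, 20, 29]
Extract 14: [11, -8, 14, 19, 20, 29]
Extract 11: [-8, 11, 14, 19, 20, 29]


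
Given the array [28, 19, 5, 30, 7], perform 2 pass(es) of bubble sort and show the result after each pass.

After pass 1: [19, 5, 28, 7, 30] (3 swaps)
After pass 2: [5, 19, 7, 28, 30] (2 swaps)
Total swaps: 5


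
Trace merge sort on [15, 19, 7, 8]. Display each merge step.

Divide and conquer:
  Merge [15] + [19] -> [15, 19]
  Merge [7] + [8] -> [7, 8]
  Merge [15, 19] + [7, 8] -> [7, 8, 15, 19]


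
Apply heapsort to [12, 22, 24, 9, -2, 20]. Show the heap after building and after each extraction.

Build heap: [24, 22, 20, 9, -2, 12]
Extract 24: [22, 12, 20, 9, -2, 24]
Extract 22: [20, 12, -2, 9, 22, 24]
Extract 20: [12, 9, -2, 20, 22, 24]
Extract 12: [9, -2, 12, 20, 22, 24]
Extract 9: [-2, 9, 12, 20, 22, 24]


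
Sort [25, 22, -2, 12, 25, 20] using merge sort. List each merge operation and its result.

Divide and conquer:
  Merge [22] + [-2] -> [-2, 22]
  Merge [25] + [-2, 22] -> [-2, 22, 25]
  Merge [25] + [20] -> [20, 25]
  Merge [12] + [20, 25] -> [12, 20, 25]
  Merge [-2, 22, 25] + [12, 20, 25] -> [-2, 12, 20, 22, 25, 25]


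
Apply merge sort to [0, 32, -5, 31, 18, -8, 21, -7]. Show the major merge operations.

Divide and conquer:
  Merge [0] + [32] -> [0, 32]
  Merge [-5] + [31] -> [-5, 31]
  Merge [0, 32] + [-5, 31] -> [-5, 0, 31, 32]
  Merge [18] + [-8] -> [-8, 18]
  Merge [21] + [-7] -> [-7, 21]
  Merge [-8, 18] + [-7, 21] -> [-8, -7, 18, 21]
  Merge [-5, 0, 31, 32] + [-8, -7, 18, 21] -> [-8, -7, -5, 0, 18, 21, 31, 32]


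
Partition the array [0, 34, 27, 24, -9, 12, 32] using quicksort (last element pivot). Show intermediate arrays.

Partition 1: pivot=32 at index 5 -> [0, 27, 24, -9, 12, 32, 34]
Partition 2: pivot=12 at index 2 -> [0, -9, 12, 27, 24, 32, 34]
Partition 3: pivot=-9 at index 0 -> [-9, 0, 12, 27, 24, 32, 34]
Partition 4: pivot=24 at index 3 -> [-9, 0, 12, 24, 27, 32, 34]


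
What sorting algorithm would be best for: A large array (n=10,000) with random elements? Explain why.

Best choice: Quicksort or Mergesort
Reason: Both have O(n log n) average case; quicksort has lower constant factors


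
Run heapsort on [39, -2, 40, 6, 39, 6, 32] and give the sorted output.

Build heap: [40, 39, 39, 6, -2, 6, 32]
Extract 40: [39, 32, 39, 6, -2, 6, 40]
Extract 39: [39, 32, 6, 6, -2, 39, 40]
Extract 39: [32, 6, 6, -2, 39, 39, 40]
Extract 32: [6, -2, 6, 32, 39, 39, 40]
Extract 6: [6, -2, 6, 32, 39, 39, 40]
Extract 6: [-2, 6, 6, 32, 39, 39, 40]


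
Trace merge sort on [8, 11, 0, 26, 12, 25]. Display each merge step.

Divide and conquer:
  Merge [11] + [0] -> [0, 11]
  Merge [8] + [0, 11] -> [0, 8, 11]
  Merge [12] + [25] -> [12, 25]
  Merge [26] + [12, 25] -> [12, 25, 26]
  Merge [0, 8, 11] + [12, 25, 26] -> [0, 8, 11, 12, 25, 26]


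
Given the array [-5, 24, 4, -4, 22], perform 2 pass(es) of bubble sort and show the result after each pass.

After pass 1: [-5, 4, -4, 22, 24] (3 swaps)
After pass 2: [-5, -4, 4, 22, 24] (1 swaps)
Total swaps: 4


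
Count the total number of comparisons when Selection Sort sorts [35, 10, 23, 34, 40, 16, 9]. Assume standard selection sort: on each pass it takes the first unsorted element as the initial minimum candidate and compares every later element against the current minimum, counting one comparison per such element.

Pass 1: scan indices 1..6 for the minimum = 6 comparison(s); min is 9, place at index 0 -> [9, 10, 23, 34, 40, 16, 35]
Pass 2: scan indices 2..6 for the minimum = 5 comparison(s); min is 10, place at index 1 -> [9, 10, 23, 34, 40, 16, 35]
Pass 3: scan indices 3..6 for the minimum = 4 comparison(s); min is 16, place at index 2 -> [9, 10, 16, 34, 40, 23, 35]
Pass 4: scan indices 4..6 for the minimum = 3 comparison(s); min is 23, place at index 3 -> [9, 10, 16, 23, 40, 34, 35]
Pass 5: scan indices 5..6 for the minimum = 2 comparison(s); min is 34, place at index 4 -> [9, 10, 16, 23, 34, 40, 35]
Pass 6: scan indices 6..6 for the minimum = 1 comparison(s); min is 35, place at index 5 -> [9, 10, 16, 23, 34, 35, 40]
Selection sort always scans the whole unsorted suffix, so the count is (n-1) + (n-2) + ... + 1 = n(n-1)/2 = 7*6/2 = 21 regardless of the input order.
Total comparisons: 6 + 5 + 4 + 3 + 2 + 1 = 21


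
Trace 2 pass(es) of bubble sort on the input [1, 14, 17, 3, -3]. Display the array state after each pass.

After pass 1: [1, 14, 3, -3, 17] (2 swaps)
After pass 2: [1, 3, -3, 14, 17] (2 swaps)
Total swaps: 4


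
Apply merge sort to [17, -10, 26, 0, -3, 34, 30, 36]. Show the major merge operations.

Divide and conquer:
  Merge [17] + [-10] -> [-10, 17]
  Merge [26] + [0] -> [0, 26]
  Merge [-10, 17] + [0, 26] -> [-10, 0, 17, 26]
  Merge [-3] + [34] -> [-3, 34]
  Merge [30] + [36] -> [30, 36]
  Merge [-3, 34] + [30, 36] -> [-3, 30, 34, 36]
  Merge [-10, 0, 17, 26] + [-3, 30, 34, 36] -> [-10, -3, 0, 17, 26, 30, 34, 36]


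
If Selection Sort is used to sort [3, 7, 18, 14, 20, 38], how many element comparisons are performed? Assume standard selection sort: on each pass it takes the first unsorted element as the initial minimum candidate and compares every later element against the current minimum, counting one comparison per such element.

Pass 1: scan indices 1..5 for the minimum = 5 comparison(s); min is 3, place at index 0 -> [3, 7, 18, 14, 20, 38]
Pass 2: scan indices 2..5 for the minimum = 4 comparison(s); min is 7, place at index 1 -> [3, 7, 18, 14, 20, 38]
Pass 3: scan indices 3..5 for the minimum = 3 comparison(s); min is 14, place at index 2 -> [3, 7, 14, 18, 20, 38]
Pass 4: scan indices 4..5 for the minimum = 2 comparison(s); min is 18, place at index 3 -> [3, 7, 14, 18, 20, 38]
Pass 5: scan indices 5..5 for the minimum = 1 comparison(s); min is 20, place at index 4 -> [3, 7, 14, 18, 20, 38]
Selection sort always scans the whole unsorted suffix, so the count is (n-1) + (n-2) + ... + 1 = n(n-1)/2 = 6*5/2 = 15 regardless of the input order.
Total comparisons: 5 + 4 + 3 + 2 + 1 = 15


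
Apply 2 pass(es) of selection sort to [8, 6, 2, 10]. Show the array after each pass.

Pass 1: Select minimum 2 at index 2, swap -> [2, 6, 8, 10]
Pass 2: Select minimum 6 at index 1, swap -> [2, 6, 8, 10]


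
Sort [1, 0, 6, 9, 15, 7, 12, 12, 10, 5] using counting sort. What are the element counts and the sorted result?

Count array: [1, 1, 0, 0, 0, 1, 1, 1, 0, 1, 1, 0, 2, 0, 0, 1]
(count[i] = number of elements equal to i)
Cumulative count: [1, 2, 2, 2, 2, 3, 4, 5, 5, 6, 7, 7, 9, 9, 9, 10]
Sorted: [0, 1, 5, 6, 7, 9, 10, 12, 12, 15]


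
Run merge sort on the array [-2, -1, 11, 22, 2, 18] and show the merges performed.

Divide and conquer:
  Merge [-1] + [11] -> [-1, 11]
  Merge [-2] + [-1, 11] -> [-2, -1, 11]
  Merge [2] + [18] -> [2, 18]
  Merge [22] + [2, 18] -> [2, 18, 22]
  Merge [-2, -1, 11] + [2, 18, 22] -> [-2, -1, 2, 11, 18, 22]


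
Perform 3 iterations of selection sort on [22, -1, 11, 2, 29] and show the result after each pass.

Pass 1: Select minimum -1 at index 1, swap -> [-1, 22, 11, 2, 29]
Pass 2: Select minimum 2 at index 3, swap -> [-1, 2, 11, 22, 29]
Pass 3: Select minimum 11 at index 2, swap -> [-1, 2, 11, 22, 29]


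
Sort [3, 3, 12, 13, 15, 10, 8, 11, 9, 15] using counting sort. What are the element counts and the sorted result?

Count array: [0, 0, 0, 2, 0, 0, 0, 0, 1, 1, 1, 1, 1, 1, 0, 2]
(count[i] = number of elements equal to i)
Cumulative count: [0, 0, 0, 2, 2, 2, 2, 2, 3, 4, 5, 6, 7, 8, 8, 10]
Sorted: [3, 3, 8, 9, 10, 11, 12, 13, 15, 15]


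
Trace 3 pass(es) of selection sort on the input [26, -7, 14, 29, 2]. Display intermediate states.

Pass 1: Select minimum -7 at index 1, swap -> [-7, 26, 14, 29, 2]
Pass 2: Select minimum 2 at index 4, swap -> [-7, 2, 14, 29, 26]
Pass 3: Select minimum 14 at index 2, swap -> [-7, 2, 14, 29, 26]


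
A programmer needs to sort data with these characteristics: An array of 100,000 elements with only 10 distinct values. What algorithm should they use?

Best choice: 3-way quicksort or Counting sort
Reason: 3-way (Dutch national flag) partitioning groups every copy of the pivot together, so with only d=10 distinct keys quicksort finishes in O(n log d) expected time, which is effectively linear; counting sort runs in O(n + k) where k is the size of the key range (not the number of distinct values), so it is linear when the 10 values are integers drawn from a small known range


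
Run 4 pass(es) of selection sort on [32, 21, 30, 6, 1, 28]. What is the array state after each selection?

Pass 1: Select minimum 1 at index 4, swap -> [1, 21, 30, 6, 32, 28]
Pass 2: Select minimum 6 at index 3, swap -> [1, 6, 30, 21, 32, 28]
Pass 3: Select minimum 21 at index 3, swap -> [1, 6, 21, 30, 32, 28]
Pass 4: Select minimum 28 at index 5, swap -> [1, 6, 21, 28, 32, 30]


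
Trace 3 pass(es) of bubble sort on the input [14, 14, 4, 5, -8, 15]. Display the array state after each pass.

After pass 1: [14, 4, 5, -8, 14, 15] (3 swaps)
After pass 2: [4, 5, -8, 14, 14, 15] (3 swaps)
After pass 3: [4, -8, 5, 14, 14, 15] (1 swaps)
Total swaps: 7


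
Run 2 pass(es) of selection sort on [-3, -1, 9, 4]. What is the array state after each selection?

Pass 1: Select minimum -3 at index 0, swap -> [-3, -1, 9, 4]
Pass 2: Select minimum -1 at index 1, swap -> [-3, -1, 9, 4]


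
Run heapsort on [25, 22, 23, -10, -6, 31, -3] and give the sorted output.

Build heap: [31, 22, 25, -10, -6, 23, -3]
Extract 31: [25, 22, 23, -10, -6, -3, 31]
Extract 25: [23, 22, -3, -10, -6, 25, 31]
Extract 23: [22, -6, -3, -10, 23, 25, 31]
Extract 22: [-3, -6, -10, 22, 23, 25, 31]
Extract -3: [-6, -10, -3, 22, 23, 25, 31]
Extract -6: [-10, -6, -3, 22, 23, 25, 31]


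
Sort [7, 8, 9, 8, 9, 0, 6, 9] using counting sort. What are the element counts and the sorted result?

Count array: [1, 0, 0, 0, 0, 0, 1, 1, 2, 3]
(count[i] = number of elements equal to i)
Cumulative count: [1, 1, 1, 1, 1, 1, 2, 3, 5, 8]
Sorted: [0, 6, 7, 8, 8, 9, 9, 9]


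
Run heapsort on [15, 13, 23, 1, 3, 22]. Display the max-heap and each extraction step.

Build heap: [23, 13, 22, 1, 3, 15]
Extract 23: [22, 13, 15, 1, 3, 23]
Extract 22: [15, 13, 3, 1, 22, 23]
Extract 15: [13, 1, 3, 15, 22, 23]
Extract 13: [3, 1, 13, 15, 22, 23]
Extract 3: [1, 3, 13, 15, 22, 23]
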